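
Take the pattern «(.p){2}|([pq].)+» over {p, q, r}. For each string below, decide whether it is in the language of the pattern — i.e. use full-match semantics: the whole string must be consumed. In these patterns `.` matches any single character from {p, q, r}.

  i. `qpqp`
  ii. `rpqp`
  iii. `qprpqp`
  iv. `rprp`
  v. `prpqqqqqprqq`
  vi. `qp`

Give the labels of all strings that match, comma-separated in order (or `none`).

i, ii, iv, v, vi

i → match
ii → match
iii → no match
iv → match
v → match
vi → match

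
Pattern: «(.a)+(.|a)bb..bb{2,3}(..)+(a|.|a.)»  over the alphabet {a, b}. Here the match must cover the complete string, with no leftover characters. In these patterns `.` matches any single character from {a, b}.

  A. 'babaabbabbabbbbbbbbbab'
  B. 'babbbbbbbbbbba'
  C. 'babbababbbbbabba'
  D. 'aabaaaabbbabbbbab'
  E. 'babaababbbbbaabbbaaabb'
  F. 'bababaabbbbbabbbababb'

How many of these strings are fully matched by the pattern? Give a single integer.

2

A → no match
B → match
C → no match
D → match
E → no match
F → no match
Total matched: 2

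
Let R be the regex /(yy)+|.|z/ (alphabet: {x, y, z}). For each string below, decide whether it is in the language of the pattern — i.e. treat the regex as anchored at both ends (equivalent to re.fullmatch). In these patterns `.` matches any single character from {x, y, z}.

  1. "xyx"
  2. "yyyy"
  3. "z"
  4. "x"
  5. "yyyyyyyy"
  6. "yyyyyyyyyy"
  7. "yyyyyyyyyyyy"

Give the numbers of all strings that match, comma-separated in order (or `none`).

2, 3, 4, 5, 6, 7

1 → no match
2 → match
3 → match
4 → match
5 → match
6 → match
7 → match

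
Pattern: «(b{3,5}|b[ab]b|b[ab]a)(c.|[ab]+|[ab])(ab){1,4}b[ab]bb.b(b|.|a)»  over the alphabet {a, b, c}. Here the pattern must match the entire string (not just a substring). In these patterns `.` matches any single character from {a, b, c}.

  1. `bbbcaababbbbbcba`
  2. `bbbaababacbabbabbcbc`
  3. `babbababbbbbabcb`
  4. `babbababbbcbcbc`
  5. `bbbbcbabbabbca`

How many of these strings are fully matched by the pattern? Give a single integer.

1 → match
2 → no match
3 → no match
4 → no match
5 → no match
Total matched: 1

1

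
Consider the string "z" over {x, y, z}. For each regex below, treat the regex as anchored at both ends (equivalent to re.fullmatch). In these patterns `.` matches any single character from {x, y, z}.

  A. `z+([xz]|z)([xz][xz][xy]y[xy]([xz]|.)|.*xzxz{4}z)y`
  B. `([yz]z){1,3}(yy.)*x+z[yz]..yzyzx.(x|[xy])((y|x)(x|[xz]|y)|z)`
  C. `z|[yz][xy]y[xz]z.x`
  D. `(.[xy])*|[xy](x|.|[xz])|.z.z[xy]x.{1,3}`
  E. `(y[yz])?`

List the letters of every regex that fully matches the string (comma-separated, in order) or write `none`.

C

A → no match — must end with "y"
B → no match
C → match
D → no match
E → no match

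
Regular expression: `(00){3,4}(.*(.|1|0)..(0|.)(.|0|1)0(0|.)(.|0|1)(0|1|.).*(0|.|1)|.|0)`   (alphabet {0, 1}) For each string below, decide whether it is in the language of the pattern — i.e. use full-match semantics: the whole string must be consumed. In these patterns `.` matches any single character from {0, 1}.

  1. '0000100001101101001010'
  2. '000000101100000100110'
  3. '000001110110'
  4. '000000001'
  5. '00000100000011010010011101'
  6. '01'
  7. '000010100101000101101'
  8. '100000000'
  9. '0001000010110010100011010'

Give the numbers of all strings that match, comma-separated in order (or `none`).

2, 4

1 → no match
2 → match
3 → no match
4 → match
5 → no match
6 → no match — must start with '00'
7 → no match
8 → no match — must start with '00'
9 → no match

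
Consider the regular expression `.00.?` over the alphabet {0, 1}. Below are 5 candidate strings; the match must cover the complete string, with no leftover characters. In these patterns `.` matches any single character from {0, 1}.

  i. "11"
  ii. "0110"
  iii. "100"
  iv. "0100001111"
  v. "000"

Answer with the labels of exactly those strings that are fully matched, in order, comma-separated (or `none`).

iii, v

i → no match
ii → no match
iii → match
iv → no match
v → match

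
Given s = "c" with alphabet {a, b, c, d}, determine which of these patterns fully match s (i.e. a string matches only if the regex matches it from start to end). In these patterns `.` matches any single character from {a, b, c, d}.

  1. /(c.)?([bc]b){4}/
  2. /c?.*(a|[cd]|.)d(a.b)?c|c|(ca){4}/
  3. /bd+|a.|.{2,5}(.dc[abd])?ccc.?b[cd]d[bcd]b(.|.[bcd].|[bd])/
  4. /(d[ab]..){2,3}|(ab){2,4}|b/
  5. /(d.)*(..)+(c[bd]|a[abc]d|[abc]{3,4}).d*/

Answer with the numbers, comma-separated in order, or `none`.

1 → no match — must end with "b"
2 → match
3 → no match
4 → no match
5 → no match

2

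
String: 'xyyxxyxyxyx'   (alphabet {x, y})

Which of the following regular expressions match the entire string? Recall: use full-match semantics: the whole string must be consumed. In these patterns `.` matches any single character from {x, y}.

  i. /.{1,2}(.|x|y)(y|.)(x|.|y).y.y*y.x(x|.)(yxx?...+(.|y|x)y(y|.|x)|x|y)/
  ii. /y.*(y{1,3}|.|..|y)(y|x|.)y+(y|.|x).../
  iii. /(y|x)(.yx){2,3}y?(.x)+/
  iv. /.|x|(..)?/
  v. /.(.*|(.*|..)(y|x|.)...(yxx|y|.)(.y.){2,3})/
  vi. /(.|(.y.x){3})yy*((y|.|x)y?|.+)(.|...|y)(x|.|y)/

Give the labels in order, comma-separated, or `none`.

iii, v, vi

i → no match
ii → no match — must start with 'y'
iii → match
iv → no match
v → match
vi → match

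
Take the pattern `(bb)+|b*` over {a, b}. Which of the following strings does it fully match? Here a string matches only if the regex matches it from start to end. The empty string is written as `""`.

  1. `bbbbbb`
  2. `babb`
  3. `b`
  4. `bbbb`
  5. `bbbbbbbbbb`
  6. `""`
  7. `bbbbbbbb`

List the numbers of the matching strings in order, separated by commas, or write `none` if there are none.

1, 3, 4, 5, 6, 7

1 → match
2 → no match
3 → match
4 → match
5 → match
6 → match
7 → match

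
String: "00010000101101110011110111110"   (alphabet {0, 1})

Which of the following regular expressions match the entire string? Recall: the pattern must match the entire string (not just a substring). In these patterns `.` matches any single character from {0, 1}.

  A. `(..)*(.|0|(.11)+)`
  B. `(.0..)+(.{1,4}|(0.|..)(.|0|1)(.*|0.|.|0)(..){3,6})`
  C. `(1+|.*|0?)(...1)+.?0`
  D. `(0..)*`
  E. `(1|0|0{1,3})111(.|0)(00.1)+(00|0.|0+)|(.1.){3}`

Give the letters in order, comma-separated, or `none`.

A, B, C

A → match
B → match
C → match
D → no match
E → no match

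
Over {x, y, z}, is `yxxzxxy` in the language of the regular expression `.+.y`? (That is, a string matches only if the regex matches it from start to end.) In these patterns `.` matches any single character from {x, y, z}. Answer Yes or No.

Yes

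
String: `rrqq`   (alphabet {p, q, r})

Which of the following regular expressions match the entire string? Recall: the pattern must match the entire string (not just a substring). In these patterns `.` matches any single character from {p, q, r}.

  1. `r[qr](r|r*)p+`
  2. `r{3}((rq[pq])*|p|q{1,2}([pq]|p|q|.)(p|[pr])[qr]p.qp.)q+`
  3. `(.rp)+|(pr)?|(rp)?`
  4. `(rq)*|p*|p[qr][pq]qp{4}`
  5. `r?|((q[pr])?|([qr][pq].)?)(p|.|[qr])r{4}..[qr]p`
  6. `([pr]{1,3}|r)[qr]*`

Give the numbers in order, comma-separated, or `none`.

6

1 → no match — must end with `p`
2 → no match
3 → no match
4 → no match
5 → no match
6 → match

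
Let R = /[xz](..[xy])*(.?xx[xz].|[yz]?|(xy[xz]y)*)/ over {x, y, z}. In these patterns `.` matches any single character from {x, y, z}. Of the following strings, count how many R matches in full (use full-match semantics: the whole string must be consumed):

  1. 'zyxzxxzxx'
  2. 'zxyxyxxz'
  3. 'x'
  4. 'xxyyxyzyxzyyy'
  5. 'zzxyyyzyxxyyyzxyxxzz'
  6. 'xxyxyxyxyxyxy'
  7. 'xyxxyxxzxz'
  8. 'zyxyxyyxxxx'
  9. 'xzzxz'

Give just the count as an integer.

1. 'zyxzxxzxx' → no match
2. 'zxyxyxxz' → match
3. 'x' → match
4 → no match
5 → no match
6 → match
7. 'xyxxyxxzxz' → no match
8. 'zyxyxyyxxxx' → match
9. 'xzzxz' → match
Total matched: 5

5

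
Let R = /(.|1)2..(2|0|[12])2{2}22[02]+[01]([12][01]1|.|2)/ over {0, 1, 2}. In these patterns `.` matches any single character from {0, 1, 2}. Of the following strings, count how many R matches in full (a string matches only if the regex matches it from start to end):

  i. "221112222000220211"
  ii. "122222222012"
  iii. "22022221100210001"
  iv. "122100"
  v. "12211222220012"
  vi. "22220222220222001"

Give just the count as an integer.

4

i → match
ii. "122222222012" → match
iii → no match
iv. "122100" → no match
v → match
vi → match
Total matched: 4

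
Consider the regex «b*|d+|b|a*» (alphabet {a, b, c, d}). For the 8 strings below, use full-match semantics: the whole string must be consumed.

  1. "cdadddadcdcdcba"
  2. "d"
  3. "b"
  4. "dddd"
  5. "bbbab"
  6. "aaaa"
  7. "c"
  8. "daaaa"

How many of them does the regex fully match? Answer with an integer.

1 → no match
2 → match
3 → match
4 → match
5 → no match
6 → match
7 → no match
8 → no match
Total matched: 4

4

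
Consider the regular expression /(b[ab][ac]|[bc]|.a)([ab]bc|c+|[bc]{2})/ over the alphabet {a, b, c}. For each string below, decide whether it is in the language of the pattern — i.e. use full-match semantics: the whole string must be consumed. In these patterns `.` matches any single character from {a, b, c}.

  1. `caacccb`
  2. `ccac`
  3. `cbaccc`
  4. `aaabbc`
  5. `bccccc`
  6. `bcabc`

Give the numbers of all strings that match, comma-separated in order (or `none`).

1 → no match
2 → no match
3 → no match
4 → no match
5 → match
6 → no match

5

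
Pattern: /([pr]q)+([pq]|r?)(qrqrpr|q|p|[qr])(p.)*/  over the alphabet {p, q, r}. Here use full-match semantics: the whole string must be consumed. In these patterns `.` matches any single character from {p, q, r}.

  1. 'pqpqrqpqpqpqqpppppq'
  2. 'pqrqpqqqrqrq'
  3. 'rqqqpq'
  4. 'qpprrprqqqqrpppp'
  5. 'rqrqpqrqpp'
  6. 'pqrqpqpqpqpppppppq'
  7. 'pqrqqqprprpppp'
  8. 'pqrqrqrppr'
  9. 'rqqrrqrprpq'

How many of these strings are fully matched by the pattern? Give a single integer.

6

1 → match
2 → no match
3 → match
4 → no match
5 → match
6 → match
7 → match
8 → match
9 → no match
Total matched: 6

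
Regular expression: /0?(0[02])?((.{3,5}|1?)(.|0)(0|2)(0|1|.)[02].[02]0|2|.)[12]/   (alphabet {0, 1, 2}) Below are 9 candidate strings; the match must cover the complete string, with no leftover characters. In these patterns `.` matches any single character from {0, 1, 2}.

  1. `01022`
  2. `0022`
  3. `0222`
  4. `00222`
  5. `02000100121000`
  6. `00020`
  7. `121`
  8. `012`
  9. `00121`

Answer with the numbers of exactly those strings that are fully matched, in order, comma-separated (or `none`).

1 → no match
2 → match
3 → match
4 → match
5 → no match
6 → no match
7 → no match
8 → match
9 → no match

2, 3, 4, 8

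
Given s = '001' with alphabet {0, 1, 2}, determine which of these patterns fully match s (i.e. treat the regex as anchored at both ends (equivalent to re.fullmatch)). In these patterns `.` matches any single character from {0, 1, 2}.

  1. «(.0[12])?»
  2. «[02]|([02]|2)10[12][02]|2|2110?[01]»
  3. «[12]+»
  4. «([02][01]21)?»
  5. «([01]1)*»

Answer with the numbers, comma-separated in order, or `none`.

1 → match
2 → no match
3 → no match
4 → no match
5 → no match

1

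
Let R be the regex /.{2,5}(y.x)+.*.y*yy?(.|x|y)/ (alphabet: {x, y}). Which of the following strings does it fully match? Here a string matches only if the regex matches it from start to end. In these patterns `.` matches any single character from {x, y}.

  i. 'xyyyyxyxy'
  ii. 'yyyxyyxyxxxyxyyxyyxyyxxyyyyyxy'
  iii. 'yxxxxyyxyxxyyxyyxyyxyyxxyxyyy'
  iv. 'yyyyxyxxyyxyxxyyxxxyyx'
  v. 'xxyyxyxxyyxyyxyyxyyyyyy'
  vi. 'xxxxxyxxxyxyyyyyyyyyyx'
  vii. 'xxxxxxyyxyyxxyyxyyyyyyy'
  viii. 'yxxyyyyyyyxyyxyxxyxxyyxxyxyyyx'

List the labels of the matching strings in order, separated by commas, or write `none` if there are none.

i → no match
ii → no match
iii → match
iv → match
v → match
vi → match
vii → no match
viii → no match

iii, iv, v, vi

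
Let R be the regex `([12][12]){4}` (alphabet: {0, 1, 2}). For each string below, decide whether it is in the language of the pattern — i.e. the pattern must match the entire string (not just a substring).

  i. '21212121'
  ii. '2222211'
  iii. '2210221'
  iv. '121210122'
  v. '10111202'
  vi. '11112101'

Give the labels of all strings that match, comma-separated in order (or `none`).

i

i → match
ii → no match
iii → no match
iv → no match
v → no match
vi → no match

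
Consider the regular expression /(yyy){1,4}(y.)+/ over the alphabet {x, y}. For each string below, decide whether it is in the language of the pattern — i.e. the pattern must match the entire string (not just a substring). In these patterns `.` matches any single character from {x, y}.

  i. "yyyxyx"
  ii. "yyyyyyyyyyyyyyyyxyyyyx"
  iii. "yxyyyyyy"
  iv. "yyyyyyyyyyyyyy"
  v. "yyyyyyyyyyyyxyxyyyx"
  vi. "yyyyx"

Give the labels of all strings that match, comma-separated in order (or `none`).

i. "yyyxyx" → no match
ii → no match
iii. "yxyyyyyy" → no match — must start with "yyy"
iv → match
v → match
vi. "yyyyx" → match

iv, v, vi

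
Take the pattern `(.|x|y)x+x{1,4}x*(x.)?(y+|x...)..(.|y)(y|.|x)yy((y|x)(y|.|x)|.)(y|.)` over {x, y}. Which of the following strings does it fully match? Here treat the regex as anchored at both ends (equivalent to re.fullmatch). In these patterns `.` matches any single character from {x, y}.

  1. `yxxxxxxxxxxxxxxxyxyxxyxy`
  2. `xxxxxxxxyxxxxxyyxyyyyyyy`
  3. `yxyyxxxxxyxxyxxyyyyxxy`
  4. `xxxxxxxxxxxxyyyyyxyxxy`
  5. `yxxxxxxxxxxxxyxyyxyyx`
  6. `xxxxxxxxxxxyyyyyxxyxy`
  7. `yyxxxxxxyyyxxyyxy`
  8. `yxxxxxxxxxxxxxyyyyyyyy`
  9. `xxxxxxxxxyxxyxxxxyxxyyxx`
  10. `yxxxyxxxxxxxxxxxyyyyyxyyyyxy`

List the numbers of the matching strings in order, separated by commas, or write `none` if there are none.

8

1 → no match
2 → no match
3 → no match
4 → no match
5 → no match
6 → no match
7 → no match
8 → match
9 → no match
10 → no match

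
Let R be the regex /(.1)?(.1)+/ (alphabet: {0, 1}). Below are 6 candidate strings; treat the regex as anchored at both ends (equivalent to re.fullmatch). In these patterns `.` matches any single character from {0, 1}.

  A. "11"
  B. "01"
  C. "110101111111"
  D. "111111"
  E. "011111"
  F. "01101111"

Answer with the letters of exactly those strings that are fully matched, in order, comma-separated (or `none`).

A, B, C, D, E

A. "11" → match
B. "01" → match
C. "110101111111" → match
D. "111111" → match
E. "011111" → match
F. "01101111" → no match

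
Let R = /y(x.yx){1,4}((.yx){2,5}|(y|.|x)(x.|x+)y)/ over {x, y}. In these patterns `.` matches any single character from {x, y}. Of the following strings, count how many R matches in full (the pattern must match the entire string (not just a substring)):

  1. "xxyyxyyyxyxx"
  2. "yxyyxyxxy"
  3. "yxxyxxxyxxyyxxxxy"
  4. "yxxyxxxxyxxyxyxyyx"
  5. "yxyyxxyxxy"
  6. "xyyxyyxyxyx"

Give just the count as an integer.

1 → no match — must start with "yx"
2 → match
3 → match
4 → no match
5 → no match
6 → no match — must start with "yx"
Total matched: 2

2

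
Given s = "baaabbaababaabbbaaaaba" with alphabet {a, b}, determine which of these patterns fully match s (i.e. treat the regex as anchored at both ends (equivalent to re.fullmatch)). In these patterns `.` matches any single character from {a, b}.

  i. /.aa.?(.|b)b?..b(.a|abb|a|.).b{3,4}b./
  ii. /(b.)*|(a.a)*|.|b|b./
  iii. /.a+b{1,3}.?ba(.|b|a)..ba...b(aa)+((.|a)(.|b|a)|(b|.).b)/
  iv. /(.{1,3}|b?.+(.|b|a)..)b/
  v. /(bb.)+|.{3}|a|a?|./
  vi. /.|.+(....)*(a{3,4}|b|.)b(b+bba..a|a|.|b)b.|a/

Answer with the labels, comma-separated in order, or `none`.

iii

i → no match
ii → no match
iii → match
iv → no match — must end with "b"
v → no match
vi → no match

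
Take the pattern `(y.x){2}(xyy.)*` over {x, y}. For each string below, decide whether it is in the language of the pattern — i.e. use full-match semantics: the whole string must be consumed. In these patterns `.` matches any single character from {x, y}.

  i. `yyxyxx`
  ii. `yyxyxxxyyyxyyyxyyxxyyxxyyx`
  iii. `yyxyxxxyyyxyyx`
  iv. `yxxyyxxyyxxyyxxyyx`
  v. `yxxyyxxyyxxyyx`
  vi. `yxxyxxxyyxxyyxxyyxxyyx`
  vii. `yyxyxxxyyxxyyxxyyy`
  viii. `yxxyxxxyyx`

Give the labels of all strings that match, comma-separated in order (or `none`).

i → match
ii → match
iii → match
iv → match
v → match
vi → match
vii → match
viii → match

i, ii, iii, iv, v, vi, vii, viii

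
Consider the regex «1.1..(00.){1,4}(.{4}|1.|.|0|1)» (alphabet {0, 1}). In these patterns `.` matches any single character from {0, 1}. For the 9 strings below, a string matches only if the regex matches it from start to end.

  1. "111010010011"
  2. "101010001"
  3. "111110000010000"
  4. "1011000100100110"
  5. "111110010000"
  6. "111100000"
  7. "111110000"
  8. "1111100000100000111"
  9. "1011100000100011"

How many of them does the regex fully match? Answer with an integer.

9

1 → match
2 → match
3 → match
4 → match
5 → match
6 → match
7 → match
8 → match
9 → match
Total matched: 9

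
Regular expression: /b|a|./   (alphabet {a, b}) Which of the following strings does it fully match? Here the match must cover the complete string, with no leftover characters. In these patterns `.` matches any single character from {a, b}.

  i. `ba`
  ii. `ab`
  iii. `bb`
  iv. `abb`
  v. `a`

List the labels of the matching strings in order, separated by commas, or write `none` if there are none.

i → no match
ii → no match
iii → no match
iv → no match
v → match

v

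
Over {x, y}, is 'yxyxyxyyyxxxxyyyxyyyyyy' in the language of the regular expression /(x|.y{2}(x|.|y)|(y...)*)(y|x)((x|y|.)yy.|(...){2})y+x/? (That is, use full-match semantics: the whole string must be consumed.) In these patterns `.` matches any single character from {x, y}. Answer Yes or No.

No

Every match must end with 'yx', but 'yxyxyxyyyxxxxyyyxyyyyyy' does not.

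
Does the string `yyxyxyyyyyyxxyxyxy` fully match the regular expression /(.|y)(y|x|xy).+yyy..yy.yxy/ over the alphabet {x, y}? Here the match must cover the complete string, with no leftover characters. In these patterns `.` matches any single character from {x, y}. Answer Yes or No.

No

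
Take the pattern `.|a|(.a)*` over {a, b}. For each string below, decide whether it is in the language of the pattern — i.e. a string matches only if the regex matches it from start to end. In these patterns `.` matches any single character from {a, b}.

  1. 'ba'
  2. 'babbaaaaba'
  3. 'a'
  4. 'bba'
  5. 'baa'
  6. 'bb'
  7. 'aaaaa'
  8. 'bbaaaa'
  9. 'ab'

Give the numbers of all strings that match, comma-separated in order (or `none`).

1, 3

1. 'ba' → match
2. 'babbaaaaba' → no match
3. 'a' → match
4. 'bba' → no match
5. 'baa' → no match
6. 'bb' → no match
7. 'aaaaa' → no match
8. 'bbaaaa' → no match
9. 'ab' → no match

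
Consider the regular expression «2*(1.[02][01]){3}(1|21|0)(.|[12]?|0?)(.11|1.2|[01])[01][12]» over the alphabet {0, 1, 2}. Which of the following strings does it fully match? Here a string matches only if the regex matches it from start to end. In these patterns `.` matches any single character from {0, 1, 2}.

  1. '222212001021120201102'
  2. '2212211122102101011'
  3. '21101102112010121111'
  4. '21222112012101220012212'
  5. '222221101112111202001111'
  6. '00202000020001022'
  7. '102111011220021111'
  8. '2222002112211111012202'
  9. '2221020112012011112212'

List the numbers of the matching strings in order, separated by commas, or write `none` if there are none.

1 → no match
2 → no match
3 → match
4 → no match
5 → no match
6 → no match
7 → match
8 → no match
9 → match

3, 7, 9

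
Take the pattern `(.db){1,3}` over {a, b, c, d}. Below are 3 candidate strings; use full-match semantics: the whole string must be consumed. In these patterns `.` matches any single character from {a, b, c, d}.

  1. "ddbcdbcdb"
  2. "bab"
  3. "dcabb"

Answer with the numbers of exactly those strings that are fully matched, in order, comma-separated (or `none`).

1

1. "ddbcdbcdb" → match
2. "bab" → no match — must end with "db"
3. "dcabb" → no match — must end with "db"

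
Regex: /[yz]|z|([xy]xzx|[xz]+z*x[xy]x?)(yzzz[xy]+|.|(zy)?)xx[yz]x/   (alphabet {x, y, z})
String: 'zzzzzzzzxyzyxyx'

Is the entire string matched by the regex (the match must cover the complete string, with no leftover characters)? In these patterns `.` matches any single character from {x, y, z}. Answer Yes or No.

No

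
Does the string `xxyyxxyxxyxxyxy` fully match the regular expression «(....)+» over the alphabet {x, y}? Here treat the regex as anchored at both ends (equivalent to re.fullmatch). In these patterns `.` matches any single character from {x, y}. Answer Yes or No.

No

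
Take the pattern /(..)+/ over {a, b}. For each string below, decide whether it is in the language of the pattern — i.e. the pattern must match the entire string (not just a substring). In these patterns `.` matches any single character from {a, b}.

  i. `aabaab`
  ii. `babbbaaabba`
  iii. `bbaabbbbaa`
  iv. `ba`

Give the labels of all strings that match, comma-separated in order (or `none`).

i → match
ii → no match
iii → match
iv → match

i, iii, iv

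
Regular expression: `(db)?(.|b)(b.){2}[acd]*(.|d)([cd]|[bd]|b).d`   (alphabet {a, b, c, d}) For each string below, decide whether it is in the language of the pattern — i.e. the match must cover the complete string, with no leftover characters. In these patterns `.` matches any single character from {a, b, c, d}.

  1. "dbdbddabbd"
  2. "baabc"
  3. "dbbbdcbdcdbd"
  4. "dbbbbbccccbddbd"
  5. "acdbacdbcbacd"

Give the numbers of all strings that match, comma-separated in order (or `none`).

1

1 → match
2 → no match — must end with "d"
3 → no match
4 → no match
5 → no match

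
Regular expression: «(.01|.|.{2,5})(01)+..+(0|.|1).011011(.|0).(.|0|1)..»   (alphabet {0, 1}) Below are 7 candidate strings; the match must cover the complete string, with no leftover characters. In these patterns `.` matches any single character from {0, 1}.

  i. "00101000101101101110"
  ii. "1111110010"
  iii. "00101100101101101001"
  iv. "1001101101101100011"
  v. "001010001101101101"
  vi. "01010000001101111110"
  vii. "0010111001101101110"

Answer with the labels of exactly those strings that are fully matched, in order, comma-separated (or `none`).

i, iii, iv, v, vi, vii

i → match
ii → no match
iii → match
iv → match
v → match
vi → match
vii → match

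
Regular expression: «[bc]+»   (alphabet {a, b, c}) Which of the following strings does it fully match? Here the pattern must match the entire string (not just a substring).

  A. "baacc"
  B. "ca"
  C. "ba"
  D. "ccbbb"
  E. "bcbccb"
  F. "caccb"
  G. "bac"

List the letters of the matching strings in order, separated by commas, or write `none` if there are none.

A. "baacc" → no match
B. "ca" → no match
C. "ba" → no match
D. "ccbbb" → match
E. "bcbccb" → match
F. "caccb" → no match
G. "bac" → no match

D, E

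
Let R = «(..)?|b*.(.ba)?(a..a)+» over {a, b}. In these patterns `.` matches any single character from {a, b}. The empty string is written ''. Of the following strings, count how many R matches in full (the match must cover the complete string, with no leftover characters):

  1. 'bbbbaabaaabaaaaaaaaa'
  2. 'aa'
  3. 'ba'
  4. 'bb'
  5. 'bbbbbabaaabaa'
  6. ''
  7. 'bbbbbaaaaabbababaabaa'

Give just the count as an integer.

6

1 → match
2 → match
3 → match
4 → match
5 → match
6 → match
7 → no match
Total matched: 6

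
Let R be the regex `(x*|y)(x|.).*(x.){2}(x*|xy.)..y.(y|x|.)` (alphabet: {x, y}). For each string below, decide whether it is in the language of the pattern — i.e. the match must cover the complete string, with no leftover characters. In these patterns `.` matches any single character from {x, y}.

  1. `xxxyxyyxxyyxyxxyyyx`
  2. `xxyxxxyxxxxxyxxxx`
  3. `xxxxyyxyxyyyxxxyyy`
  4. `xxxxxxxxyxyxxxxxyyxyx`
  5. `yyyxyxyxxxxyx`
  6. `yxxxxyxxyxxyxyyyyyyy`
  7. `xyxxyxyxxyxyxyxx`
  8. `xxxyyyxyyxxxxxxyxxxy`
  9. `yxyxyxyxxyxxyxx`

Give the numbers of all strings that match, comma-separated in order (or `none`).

1 → no match
2 → no match
3 → no match
4 → no match
5 → no match
6 → no match
7 → no match
8 → no match
9 → no match

none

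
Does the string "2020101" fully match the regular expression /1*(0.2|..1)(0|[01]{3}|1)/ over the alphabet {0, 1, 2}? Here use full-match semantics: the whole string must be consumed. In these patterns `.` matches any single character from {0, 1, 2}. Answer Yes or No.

No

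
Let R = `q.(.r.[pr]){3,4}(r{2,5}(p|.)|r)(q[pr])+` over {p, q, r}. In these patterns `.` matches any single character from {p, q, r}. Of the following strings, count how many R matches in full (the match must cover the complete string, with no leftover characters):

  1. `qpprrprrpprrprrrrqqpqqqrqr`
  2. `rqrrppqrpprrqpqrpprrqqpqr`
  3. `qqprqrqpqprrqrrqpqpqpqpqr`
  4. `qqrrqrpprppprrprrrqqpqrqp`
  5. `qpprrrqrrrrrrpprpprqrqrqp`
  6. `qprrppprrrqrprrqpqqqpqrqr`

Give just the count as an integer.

1

1 → no match
2 → no match — must start with `q`
3 → no match
4 → no match
5 → match
6 → no match
Total matched: 1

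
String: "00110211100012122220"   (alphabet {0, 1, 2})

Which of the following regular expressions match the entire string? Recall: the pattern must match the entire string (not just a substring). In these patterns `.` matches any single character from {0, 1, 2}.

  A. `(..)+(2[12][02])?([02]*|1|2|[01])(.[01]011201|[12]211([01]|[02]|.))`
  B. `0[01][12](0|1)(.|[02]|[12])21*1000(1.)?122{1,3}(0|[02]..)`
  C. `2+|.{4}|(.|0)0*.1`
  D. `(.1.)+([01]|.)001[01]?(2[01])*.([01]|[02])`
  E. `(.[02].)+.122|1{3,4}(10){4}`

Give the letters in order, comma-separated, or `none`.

B

A → no match
B → match
C → no match
D → no match
E → no match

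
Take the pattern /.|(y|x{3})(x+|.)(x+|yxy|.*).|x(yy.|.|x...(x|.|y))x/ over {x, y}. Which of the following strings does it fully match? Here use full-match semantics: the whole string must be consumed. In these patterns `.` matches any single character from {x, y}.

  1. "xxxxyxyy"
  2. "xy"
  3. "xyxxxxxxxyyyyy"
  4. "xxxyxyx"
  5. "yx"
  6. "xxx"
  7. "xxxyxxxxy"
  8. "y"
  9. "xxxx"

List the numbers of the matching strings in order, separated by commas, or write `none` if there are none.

1, 4, 6, 7, 8

1 → match
2 → no match
3 → no match
4 → match
5 → no match
6 → match
7 → match
8 → match
9 → no match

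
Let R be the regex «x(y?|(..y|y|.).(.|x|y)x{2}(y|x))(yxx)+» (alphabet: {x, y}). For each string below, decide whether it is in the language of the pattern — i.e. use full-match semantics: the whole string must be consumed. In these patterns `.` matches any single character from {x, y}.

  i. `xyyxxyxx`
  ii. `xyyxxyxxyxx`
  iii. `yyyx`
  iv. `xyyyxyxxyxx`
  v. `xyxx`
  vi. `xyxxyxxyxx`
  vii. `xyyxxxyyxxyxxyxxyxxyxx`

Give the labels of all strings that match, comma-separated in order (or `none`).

i. `xyyxxyxx` → match
ii. `xyyxxyxxyxx` → match
iii. `yyyx` → no match — must start with `x`
iv. `xyyyxyxxyxx` → no match
v. `xyxx` → match
vi. `xyxxyxxyxx` → match
vii → match

i, ii, v, vi, vii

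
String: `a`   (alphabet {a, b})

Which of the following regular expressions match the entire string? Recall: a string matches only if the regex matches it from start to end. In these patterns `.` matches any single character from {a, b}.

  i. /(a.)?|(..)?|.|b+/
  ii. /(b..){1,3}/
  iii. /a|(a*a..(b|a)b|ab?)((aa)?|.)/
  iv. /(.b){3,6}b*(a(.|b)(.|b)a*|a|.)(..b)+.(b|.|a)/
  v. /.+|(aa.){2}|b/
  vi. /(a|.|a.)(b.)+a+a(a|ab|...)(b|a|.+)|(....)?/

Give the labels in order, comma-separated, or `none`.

i, iii, v

i → match
ii → no match — must start with `b`
iii → match
iv → no match
v → match
vi → no match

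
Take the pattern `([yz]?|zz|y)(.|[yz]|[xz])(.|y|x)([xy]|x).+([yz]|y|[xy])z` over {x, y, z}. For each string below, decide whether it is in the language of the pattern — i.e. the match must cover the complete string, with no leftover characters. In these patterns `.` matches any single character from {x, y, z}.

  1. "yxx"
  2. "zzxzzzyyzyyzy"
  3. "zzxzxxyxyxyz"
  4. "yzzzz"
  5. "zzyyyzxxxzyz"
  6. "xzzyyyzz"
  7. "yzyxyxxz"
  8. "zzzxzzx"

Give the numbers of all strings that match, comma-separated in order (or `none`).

3, 5, 7

1 → no match — must end with "z"
2 → no match — must end with "z"
3 → match
4 → no match
5 → match
6 → no match
7 → match
8 → no match — must end with "z"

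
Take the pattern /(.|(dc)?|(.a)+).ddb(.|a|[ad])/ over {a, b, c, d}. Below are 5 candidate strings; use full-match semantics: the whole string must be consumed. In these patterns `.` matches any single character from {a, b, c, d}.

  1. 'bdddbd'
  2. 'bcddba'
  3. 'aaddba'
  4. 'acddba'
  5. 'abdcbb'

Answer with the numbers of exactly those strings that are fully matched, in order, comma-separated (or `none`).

1 → match
2 → match
3 → match
4 → match
5 → no match

1, 2, 3, 4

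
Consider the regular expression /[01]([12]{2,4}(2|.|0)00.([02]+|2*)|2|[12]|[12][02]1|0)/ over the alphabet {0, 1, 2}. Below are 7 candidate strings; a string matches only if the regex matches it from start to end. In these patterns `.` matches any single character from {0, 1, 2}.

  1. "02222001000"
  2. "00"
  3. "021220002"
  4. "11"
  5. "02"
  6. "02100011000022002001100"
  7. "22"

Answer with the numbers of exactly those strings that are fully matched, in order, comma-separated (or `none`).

1. "02222001000" → match
2. "00" → match
3. "021220002" → match
4. "11" → match
5. "02" → match
6 → no match
7. "22" → no match

1, 2, 3, 4, 5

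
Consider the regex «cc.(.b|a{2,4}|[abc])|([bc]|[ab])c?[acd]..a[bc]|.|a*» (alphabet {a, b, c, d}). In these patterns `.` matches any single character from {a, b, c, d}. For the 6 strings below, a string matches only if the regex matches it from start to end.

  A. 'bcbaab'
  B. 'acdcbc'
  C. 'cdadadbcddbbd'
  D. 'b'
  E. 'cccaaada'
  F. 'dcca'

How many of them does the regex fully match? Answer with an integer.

A → match
B → no match
C → no match
D → match
E → no match
F → no match
Total matched: 2

2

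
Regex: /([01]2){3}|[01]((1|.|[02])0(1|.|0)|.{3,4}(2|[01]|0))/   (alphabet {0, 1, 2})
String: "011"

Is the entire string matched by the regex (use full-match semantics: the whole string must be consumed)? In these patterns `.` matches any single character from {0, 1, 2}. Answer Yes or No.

No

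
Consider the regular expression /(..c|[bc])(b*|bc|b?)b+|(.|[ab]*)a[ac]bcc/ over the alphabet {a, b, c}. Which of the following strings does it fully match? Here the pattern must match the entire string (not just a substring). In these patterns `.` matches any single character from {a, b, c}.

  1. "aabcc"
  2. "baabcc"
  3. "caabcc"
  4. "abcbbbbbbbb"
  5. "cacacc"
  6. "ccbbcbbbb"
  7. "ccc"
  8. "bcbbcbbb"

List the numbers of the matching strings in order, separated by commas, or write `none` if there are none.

1 → match
2 → match
3 → match
4 → match
5 → no match
6 → no match
7 → no match
8 → no match

1, 2, 3, 4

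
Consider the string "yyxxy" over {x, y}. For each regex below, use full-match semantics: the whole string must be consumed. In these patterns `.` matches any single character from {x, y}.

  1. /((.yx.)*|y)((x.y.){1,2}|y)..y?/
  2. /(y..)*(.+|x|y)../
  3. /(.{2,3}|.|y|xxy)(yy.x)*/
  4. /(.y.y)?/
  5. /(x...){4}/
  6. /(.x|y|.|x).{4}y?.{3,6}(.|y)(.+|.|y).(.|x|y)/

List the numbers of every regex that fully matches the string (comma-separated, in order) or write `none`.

1 → match
2 → match
3 → no match
4 → no match
5 → no match — must start with "x"
6 → no match

1, 2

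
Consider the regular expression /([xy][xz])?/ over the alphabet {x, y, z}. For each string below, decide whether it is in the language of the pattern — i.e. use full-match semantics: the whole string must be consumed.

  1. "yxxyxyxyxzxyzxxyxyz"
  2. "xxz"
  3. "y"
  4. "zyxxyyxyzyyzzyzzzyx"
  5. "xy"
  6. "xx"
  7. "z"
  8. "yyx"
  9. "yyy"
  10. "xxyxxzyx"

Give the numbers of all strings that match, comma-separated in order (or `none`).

6

1 → no match
2. "xxz" → no match
3. "y" → no match
4 → no match
5. "xy" → no match
6. "xx" → match
7. "z" → no match
8. "yyx" → no match
9. "yyy" → no match
10. "xxyxxzyx" → no match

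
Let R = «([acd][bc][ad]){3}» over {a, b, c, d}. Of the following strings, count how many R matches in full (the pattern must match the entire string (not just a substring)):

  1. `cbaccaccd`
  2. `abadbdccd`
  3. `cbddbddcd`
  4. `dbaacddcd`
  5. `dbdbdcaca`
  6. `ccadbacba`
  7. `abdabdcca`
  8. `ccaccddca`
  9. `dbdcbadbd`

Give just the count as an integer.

8

1 → match
2 → match
3 → match
4 → match
5 → no match
6 → match
7 → match
8 → match
9 → match
Total matched: 8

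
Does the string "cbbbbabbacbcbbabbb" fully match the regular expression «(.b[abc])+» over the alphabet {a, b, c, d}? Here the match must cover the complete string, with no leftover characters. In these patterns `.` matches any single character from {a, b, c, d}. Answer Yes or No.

Yes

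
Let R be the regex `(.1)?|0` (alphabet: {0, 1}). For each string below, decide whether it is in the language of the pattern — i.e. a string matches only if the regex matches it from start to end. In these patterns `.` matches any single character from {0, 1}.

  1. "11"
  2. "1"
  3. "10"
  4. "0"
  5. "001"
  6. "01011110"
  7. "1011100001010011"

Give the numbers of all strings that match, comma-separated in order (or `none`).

1, 4

1 → match
2 → no match
3 → no match
4 → match
5 → no match
6 → no match
7 → no match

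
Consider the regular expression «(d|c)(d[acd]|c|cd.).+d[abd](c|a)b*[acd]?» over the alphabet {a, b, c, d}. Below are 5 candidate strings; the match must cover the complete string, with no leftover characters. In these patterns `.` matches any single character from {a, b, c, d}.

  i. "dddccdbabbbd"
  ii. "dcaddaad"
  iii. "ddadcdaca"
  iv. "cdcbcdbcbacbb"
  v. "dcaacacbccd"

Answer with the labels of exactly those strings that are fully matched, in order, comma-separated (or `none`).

i, ii, iii

i → match
ii → match
iii → match
iv → no match
v → no match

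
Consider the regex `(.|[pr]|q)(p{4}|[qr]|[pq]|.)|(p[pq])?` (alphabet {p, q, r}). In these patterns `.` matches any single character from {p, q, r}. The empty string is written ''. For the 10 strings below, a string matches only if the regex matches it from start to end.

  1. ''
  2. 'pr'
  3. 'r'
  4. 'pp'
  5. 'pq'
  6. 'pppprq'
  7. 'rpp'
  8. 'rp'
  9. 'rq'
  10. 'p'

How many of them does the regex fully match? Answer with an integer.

1 → match
2 → match
3 → no match
4 → match
5 → match
6 → no match
7 → no match
8 → match
9 → match
10 → no match
Total matched: 6

6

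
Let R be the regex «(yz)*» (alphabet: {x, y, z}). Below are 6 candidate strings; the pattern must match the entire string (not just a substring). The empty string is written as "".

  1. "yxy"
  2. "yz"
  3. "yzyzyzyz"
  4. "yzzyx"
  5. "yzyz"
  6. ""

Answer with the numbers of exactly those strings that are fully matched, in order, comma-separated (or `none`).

2, 3, 5, 6

1. "yxy" → no match
2. "yz" → match
3. "yzyzyzyz" → match
4. "yzzyx" → no match
5. "yzyz" → match
6. "" → match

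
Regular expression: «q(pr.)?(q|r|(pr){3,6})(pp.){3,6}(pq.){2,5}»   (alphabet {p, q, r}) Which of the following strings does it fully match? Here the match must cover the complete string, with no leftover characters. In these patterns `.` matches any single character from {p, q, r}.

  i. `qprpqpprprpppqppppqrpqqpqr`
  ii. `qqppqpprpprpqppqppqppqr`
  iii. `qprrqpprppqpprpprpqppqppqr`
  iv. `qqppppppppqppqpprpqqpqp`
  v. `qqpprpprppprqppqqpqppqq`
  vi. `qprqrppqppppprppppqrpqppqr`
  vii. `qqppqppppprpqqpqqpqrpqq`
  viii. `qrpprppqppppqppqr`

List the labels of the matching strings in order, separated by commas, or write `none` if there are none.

i → no match
ii → match
iii → match
iv → match
v → no match
vi → match
vii → match
viii → match

ii, iii, iv, vi, vii, viii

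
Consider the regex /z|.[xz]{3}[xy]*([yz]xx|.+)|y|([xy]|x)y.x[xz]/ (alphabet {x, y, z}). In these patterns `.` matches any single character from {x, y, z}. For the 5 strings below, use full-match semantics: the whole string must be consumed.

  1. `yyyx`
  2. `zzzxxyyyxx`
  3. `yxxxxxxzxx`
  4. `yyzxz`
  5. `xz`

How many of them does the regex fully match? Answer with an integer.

1 → no match
2 → match
3 → match
4 → match
5 → no match
Total matched: 3

3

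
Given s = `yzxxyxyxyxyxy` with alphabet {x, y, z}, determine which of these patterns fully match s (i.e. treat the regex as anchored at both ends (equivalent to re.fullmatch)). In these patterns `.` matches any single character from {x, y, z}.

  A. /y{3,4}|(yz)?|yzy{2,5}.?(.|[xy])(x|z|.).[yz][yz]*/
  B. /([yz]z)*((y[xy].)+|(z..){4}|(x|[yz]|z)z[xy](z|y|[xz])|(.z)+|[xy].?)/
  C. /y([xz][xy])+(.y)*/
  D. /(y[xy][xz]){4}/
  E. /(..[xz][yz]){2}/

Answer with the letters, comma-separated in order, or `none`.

A → no match
B → no match
C → match
D → no match
E → no match

C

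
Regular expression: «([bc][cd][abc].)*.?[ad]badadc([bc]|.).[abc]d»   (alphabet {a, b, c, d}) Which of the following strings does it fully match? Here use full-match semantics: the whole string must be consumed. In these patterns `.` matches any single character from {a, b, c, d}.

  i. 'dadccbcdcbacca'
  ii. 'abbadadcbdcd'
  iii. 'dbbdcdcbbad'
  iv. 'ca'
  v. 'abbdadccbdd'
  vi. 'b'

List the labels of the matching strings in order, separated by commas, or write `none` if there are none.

none

i → no match — must end with 'd'
ii. 'abbadadcbdcd' → no match
iii. 'dbbdcdcbbad' → no match
iv. 'ca' → no match — must end with 'd'
v. 'abbdadccbdd' → no match
vi. 'b' → no match — must end with 'd'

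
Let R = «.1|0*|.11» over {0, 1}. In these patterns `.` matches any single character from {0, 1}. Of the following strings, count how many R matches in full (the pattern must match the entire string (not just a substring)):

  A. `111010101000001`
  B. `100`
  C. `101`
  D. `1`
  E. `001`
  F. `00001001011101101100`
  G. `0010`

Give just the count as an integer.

A → no match
B. `100` → no match
C. `101` → no match
D. `1` → no match
E. `001` → no match
F → no match
G. `0010` → no match
Total matched: 0

0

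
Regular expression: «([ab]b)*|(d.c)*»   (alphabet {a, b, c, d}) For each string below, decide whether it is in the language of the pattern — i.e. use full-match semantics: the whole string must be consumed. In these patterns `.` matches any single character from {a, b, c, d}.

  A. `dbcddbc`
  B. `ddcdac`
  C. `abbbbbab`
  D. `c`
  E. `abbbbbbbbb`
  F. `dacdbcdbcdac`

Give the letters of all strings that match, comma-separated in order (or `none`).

A → no match
B → match
C → match
D → no match
E → match
F → match

B, C, E, F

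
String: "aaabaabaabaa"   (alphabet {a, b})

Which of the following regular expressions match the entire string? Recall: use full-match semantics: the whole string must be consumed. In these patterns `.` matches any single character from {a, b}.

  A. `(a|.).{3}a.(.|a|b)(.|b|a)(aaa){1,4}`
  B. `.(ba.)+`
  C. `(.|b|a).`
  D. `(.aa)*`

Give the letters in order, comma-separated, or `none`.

A → no match — must end with "aaa"
B → no match
C → no match
D → match

D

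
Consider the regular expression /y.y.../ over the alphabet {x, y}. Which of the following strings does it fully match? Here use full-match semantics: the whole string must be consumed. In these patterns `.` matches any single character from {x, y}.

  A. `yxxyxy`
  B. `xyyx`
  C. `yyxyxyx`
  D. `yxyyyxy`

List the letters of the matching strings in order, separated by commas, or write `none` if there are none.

none

A → no match
B → no match — must start with `y`
C → no match
D → no match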